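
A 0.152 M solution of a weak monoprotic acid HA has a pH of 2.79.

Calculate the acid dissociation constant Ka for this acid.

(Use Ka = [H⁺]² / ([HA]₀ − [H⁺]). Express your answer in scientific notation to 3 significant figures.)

[H⁺] = 10^(−pH) = 10^(−2.79) = 1.622e-03 M. For HA ⇌ H⁺ + A⁻, Ka = [H⁺][A⁻]/[HA] = [H⁺]² / ([HA]₀ − [H⁺]) = (1.622e-03)² / (0.152 − 1.622e-03) = 1.75e-05.

K_a = 1.75e-05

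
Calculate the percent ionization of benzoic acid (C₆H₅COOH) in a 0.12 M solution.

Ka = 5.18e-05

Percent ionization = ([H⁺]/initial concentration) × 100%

Using Ka equilibrium: x² + Ka×x - Ka×C = 0. Solving: [H⁺] = 2.4674e-03. Percent = (2.4674e-03/0.12) × 100

Percent ionization = 2.06%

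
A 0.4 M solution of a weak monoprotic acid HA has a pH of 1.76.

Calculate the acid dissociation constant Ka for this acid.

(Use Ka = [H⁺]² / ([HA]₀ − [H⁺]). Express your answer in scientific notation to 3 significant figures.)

[H⁺] = 10^(−pH) = 10^(−1.76) = 1.738e-02 M. For HA ⇌ H⁺ + A⁻, Ka = [H⁺][A⁻]/[HA] = [H⁺]² / ([HA]₀ − [H⁺]) = (1.738e-02)² / (0.4 − 1.738e-02) = 7.89e-04.

K_a = 7.89e-04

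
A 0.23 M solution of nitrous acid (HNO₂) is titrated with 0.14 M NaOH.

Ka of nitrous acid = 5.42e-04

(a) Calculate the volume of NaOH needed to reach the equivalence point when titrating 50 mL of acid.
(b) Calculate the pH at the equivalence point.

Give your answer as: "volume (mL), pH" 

moles acid = 0.23 × 50/1000 = 0.0115 mol; V_base = moles/0.14 × 1000 = 82.1 mL. At equivalence only the conjugate base is present: [A⁻] = 0.0115/0.132 = 8.7027e-02 M. Kb = Kw/Ka = 1.85e-11; [OH⁻] = √(Kb × [A⁻]) = 1.2671e-06; pOH = 5.90; pH = 14 - pOH = 8.10.

V = 82.1 mL, pH = 8.10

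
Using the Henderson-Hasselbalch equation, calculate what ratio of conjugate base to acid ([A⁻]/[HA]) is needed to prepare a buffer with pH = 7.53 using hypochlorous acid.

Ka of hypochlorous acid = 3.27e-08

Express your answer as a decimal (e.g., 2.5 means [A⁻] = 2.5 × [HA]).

pKa = -log(3.27e-08) = 7.4855. pH = pKa + log([A⁻]/[HA]), so log([A⁻]/[HA]) = pH − pKa = 7.53 − 7.4855 = 0.0445. [A⁻]/[HA] = 10^(0.0445) = 1.11

[A⁻]/[HA] = 1.11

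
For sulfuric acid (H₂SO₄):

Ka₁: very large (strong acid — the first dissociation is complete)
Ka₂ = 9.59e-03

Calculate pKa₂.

pKa₂ = -log(Ka₂) = -log(9.59e-03) = 2.02.

pK_{a2} = 2.02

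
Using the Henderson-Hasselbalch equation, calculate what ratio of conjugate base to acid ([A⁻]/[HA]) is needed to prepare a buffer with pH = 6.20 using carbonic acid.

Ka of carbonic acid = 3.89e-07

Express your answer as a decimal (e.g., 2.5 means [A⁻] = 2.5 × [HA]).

pKa = -log(3.89e-07) = 6.4101. pH = pKa + log([A⁻]/[HA]), so log([A⁻]/[HA]) = pH − pKa = 6.20 − 6.4101 = -0.2101. [A⁻]/[HA] = 10^(-0.2101) = 0.617

[A⁻]/[HA] = 0.617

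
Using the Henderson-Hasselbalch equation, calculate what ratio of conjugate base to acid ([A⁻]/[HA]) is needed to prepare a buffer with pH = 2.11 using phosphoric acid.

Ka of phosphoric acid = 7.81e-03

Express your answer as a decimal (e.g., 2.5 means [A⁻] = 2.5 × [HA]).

pKa = -log(7.81e-03) = 2.1073. pH = pKa + log([A⁻]/[HA]), so log([A⁻]/[HA]) = pH − pKa = 2.11 − 2.1073 = 0.0027. [A⁻]/[HA] = 10^(0.0027) = 1.01

[A⁻]/[HA] = 1.01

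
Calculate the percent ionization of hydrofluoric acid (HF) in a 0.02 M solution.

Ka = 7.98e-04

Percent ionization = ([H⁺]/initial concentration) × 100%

Using Ka equilibrium: x² + Ka×x - Ka×C = 0. Solving: [H⁺] = 3.6159e-03. Percent = (3.6159e-03/0.02) × 100

Percent ionization = 18.1%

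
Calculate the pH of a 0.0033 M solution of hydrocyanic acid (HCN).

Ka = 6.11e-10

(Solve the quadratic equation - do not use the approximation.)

x² + Ka×x - Ka×C = 0. Using quadratic formula: [H⁺] = 1.4197e-06

pH = 5.85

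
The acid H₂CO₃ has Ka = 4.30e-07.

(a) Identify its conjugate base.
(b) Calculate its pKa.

(a) The conjugate base is formed by removing one H⁺ from H₂CO₃, giving HCO₃⁻. (b) pKa = -log(Ka) = -log(4.30e-07) = 6.37.

Conjugate base: HCO₃⁻; pK_a = 6.37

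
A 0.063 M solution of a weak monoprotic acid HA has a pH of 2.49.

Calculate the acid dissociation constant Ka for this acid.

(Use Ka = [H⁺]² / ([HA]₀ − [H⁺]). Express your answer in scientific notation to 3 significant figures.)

[H⁺] = 10^(−pH) = 10^(−2.49) = 3.236e-03 M. For HA ⇌ H⁺ + A⁻, Ka = [H⁺][A⁻]/[HA] = [H⁺]² / ([HA]₀ − [H⁺]) = (3.236e-03)² / (0.063 − 3.236e-03) = 1.75e-04.

K_a = 1.75e-04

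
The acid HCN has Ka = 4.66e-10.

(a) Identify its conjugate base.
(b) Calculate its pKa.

(a) The conjugate base is formed by removing one H⁺ from HCN, giving CN⁻. (b) pKa = -log(Ka) = -log(4.66e-10) = 9.33.

Conjugate base: CN⁻; pK_a = 9.33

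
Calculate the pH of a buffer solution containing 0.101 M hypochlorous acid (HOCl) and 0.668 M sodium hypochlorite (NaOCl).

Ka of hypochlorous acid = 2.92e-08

pKa = -log(2.92e-08) = 7.53. pH = pKa + log([A⁻]/[HA]) = 7.53 + log(0.668/0.101)

pH = 8.36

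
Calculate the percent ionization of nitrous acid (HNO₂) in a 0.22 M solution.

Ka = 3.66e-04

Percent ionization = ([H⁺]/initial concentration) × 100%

Using Ka equilibrium: x² + Ka×x - Ka×C = 0. Solving: [H⁺] = 8.7922e-03. Percent = (8.7922e-03/0.22) × 100

Percent ionization = 4%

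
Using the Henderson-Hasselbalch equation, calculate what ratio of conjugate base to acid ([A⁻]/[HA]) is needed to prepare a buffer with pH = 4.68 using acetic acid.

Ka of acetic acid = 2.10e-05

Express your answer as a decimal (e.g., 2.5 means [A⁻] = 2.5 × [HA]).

pKa = -log(2.10e-05) = 4.6778. pH = pKa + log([A⁻]/[HA]), so log([A⁻]/[HA]) = pH − pKa = 4.68 − 4.6778 = 0.0022. [A⁻]/[HA] = 10^(0.0022) = 1.01

[A⁻]/[HA] = 1.01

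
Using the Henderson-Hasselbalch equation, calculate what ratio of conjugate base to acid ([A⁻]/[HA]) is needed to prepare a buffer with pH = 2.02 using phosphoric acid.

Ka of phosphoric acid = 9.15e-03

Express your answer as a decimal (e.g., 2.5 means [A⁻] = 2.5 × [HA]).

pKa = -log(9.15e-03) = 2.0386. pH = pKa + log([A⁻]/[HA]), so log([A⁻]/[HA]) = pH − pKa = 2.02 − 2.0386 = -0.0186. [A⁻]/[HA] = 10^(-0.0186) = 0.958

[A⁻]/[HA] = 0.958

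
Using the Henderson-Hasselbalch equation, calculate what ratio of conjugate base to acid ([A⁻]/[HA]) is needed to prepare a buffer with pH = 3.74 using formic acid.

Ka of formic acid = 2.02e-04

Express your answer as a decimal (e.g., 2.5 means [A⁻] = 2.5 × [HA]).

pKa = -log(2.02e-04) = 3.6946. pH = pKa + log([A⁻]/[HA]), so log([A⁻]/[HA]) = pH − pKa = 3.74 − 3.6946 = 0.0454. [A⁻]/[HA] = 10^(0.0454) = 1.11

[A⁻]/[HA] = 1.11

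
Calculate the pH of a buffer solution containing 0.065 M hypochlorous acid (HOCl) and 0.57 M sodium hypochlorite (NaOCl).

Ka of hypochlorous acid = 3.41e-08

pKa = -log(3.41e-08) = 7.47. pH = pKa + log([A⁻]/[HA]) = 7.47 + log(0.57/0.065)

pH = 8.41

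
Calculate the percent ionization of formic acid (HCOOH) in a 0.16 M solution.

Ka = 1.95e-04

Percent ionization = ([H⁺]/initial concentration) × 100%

Using Ka equilibrium: x² + Ka×x - Ka×C = 0. Solving: [H⁺] = 5.4890e-03. Percent = (5.4890e-03/0.16) × 100

Percent ionization = 3.43%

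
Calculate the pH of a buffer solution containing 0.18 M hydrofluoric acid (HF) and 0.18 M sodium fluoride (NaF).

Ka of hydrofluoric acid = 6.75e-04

pKa = -log(6.75e-04) = 3.17. pH = pKa + log([A⁻]/[HA]) = 3.17 + log(0.18/0.18)

pH = 3.17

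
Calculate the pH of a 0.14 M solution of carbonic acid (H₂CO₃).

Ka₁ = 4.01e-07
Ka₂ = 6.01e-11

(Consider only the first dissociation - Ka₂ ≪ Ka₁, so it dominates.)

First dissociation dominates. From Ka₁ = [H⁺][HA⁻]/[H₂A], x² + Ka₁·x − Ka₁·C = 0 with C = 0.14 M and Ka₁ = 4.01e-07. Solving: [H⁺] = (−Ka₁ + √(Ka₁² + 4·Ka₁·C)) / 2 = 2.3674e-04 M. pH = -log(2.3674e-04) = 3.63.

pH = 3.63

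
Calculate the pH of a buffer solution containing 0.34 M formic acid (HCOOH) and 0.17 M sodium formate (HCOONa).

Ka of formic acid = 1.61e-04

pKa = -log(1.61e-04) = 3.79. pH = pKa + log([A⁻]/[HA]) = 3.79 + log(0.17/0.34)

pH = 3.49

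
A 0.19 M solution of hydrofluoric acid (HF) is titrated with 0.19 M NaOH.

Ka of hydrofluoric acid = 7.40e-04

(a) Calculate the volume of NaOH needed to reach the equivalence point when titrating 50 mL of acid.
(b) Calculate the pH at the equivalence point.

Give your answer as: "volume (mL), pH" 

moles acid = 0.19 × 50/1000 = 0.0095 mol; V_base = moles/0.19 × 1000 = 50.0 mL. At equivalence only the conjugate base is present: [A⁻] = 0.0095/0.100 = 9.5000e-02 M. Kb = Kw/Ka = 1.35e-11; [OH⁻] = √(Kb × [A⁻]) = 1.1330e-06; pOH = 5.95; pH = 14 - pOH = 8.05.

V = 50.0 mL, pH = 8.05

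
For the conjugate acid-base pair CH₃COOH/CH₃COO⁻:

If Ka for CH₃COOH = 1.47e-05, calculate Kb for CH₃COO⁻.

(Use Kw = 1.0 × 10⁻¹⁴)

For a conjugate pair Ka × Kb = Kw, so Kb = Kw/Ka = 1.0 × 10⁻¹⁴ / 1.47e-05 = 6.80e-10.

K_b = 6.80e-10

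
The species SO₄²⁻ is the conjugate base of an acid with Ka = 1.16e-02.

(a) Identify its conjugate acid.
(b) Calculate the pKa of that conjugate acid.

(a) The conjugate acid is formed by adding one H⁺ to SO₄²⁻, giving HSO₄⁻. (b) pKa = -log(Ka) = -log(1.16e-02) = 1.94.

Conjugate acid: HSO₄⁻; pK_a = 1.94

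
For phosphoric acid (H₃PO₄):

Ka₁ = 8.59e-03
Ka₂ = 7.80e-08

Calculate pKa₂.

pKa₂ = -log(Ka₂) = -log(7.80e-08) = 7.11.

pK_{a2} = 7.11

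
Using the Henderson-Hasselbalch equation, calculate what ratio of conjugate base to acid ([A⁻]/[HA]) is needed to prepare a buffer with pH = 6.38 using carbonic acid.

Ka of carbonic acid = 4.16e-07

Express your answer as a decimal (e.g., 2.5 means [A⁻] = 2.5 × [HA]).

pKa = -log(4.16e-07) = 6.3809. pH = pKa + log([A⁻]/[HA]), so log([A⁻]/[HA]) = pH − pKa = 6.38 − 6.3809 = -0.0009. [A⁻]/[HA] = 10^(-0.0009) = 0.998

[A⁻]/[HA] = 0.998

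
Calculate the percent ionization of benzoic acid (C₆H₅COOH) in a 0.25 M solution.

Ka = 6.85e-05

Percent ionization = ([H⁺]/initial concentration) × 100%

Using Ka equilibrium: x² + Ka×x - Ka×C = 0. Solving: [H⁺] = 4.1041e-03. Percent = (4.1041e-03/0.25) × 100

Percent ionization = 1.64%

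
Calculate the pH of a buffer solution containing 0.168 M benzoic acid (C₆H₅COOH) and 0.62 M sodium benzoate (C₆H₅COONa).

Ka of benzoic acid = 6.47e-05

pKa = -log(6.47e-05) = 4.19. pH = pKa + log([A⁻]/[HA]) = 4.19 + log(0.62/0.168)

pH = 4.76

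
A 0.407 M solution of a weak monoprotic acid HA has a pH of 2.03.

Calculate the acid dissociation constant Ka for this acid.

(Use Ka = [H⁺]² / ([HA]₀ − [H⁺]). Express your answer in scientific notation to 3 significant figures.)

[H⁺] = 10^(−pH) = 10^(−2.03) = 9.333e-03 M. For HA ⇌ H⁺ + A⁻, Ka = [H⁺][A⁻]/[HA] = [H⁺]² / ([HA]₀ − [H⁺]) = (9.333e-03)² / (0.407 − 9.333e-03) = 2.19e-04.

K_a = 2.19e-04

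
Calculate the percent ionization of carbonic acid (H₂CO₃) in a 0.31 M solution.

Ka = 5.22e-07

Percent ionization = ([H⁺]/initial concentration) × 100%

Using Ka equilibrium: x² + Ka×x - Ka×C = 0. Solving: [H⁺] = 4.0201e-04. Percent = (4.0201e-04/0.31) × 100

Percent ionization = 0.13%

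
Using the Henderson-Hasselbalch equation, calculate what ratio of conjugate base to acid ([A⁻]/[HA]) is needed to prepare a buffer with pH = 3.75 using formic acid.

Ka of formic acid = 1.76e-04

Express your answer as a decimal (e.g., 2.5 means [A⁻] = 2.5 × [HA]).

pKa = -log(1.76e-04) = 3.7545. pH = pKa + log([A⁻]/[HA]), so log([A⁻]/[HA]) = pH − pKa = 3.75 − 3.7545 = -0.0045. [A⁻]/[HA] = 10^(-0.0045) = 0.990

[A⁻]/[HA] = 0.990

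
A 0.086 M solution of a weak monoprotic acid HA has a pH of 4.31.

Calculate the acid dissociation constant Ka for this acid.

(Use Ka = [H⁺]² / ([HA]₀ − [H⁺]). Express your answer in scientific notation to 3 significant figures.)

[H⁺] = 10^(−pH) = 10^(−4.31) = 4.898e-05 M. For HA ⇌ H⁺ + A⁻, Ka = [H⁺][A⁻]/[HA] = [H⁺]² / ([HA]₀ − [H⁺]) = (4.898e-05)² / (0.086 − 4.898e-05) = 2.79e-08.

K_a = 2.79e-08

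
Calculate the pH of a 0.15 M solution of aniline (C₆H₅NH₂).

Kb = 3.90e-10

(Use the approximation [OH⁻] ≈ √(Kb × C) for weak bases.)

[OH⁻] = √(Kb × C) = √(3.90e-10 × 0.15) = 7.6485e-06. pOH = 5.12, pH = 14 - pOH

pH = 8.88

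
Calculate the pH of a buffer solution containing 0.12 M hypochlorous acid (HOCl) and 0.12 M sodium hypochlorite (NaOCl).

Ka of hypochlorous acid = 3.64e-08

pKa = -log(3.64e-08) = 7.44. pH = pKa + log([A⁻]/[HA]) = 7.44 + log(0.12/0.12)

pH = 7.44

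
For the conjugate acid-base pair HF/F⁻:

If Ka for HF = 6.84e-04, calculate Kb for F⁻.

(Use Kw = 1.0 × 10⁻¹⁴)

For a conjugate pair Ka × Kb = Kw, so Kb = Kw/Ka = 1.0 × 10⁻¹⁴ / 6.84e-04 = 1.46e-11.

K_b = 1.46e-11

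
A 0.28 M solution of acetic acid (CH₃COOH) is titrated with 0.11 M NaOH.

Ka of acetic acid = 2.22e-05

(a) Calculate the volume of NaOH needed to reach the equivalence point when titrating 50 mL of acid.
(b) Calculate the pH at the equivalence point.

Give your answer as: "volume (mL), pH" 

moles acid = 0.28 × 50/1000 = 0.014 mol; V_base = moles/0.11 × 1000 = 127.3 mL. At equivalence only the conjugate base is present: [A⁻] = 0.014/0.177 = 7.8974e-02 M. Kb = Kw/Ka = 4.50e-10; [OH⁻] = √(Kb × [A⁻]) = 5.9644e-06; pOH = 5.22; pH = 14 - pOH = 8.78.

V = 127.3 mL, pH = 8.78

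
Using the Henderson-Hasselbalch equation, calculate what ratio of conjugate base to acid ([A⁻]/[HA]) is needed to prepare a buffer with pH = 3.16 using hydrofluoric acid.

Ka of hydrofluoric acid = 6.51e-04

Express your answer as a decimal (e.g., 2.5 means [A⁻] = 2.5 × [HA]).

pKa = -log(6.51e-04) = 3.1864. pH = pKa + log([A⁻]/[HA]), so log([A⁻]/[HA]) = pH − pKa = 3.16 − 3.1864 = -0.0264. [A⁻]/[HA] = 10^(-0.0264) = 0.941

[A⁻]/[HA] = 0.941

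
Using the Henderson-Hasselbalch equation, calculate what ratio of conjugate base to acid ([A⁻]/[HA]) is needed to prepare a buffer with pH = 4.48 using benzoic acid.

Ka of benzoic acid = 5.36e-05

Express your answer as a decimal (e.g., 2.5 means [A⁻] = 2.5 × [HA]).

pKa = -log(5.36e-05) = 4.2708. pH = pKa + log([A⁻]/[HA]), so log([A⁻]/[HA]) = pH − pKa = 4.48 − 4.2708 = 0.2092. [A⁻]/[HA] = 10^(0.2092) = 1.62

[A⁻]/[HA] = 1.62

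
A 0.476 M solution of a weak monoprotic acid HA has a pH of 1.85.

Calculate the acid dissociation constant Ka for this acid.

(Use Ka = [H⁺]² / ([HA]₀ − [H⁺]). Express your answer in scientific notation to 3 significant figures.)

[H⁺] = 10^(−pH) = 10^(−1.85) = 1.413e-02 M. For HA ⇌ H⁺ + A⁻, Ka = [H⁺][A⁻]/[HA] = [H⁺]² / ([HA]₀ − [H⁺]) = (1.413e-02)² / (0.476 − 1.413e-02) = 4.32e-04.

K_a = 4.32e-04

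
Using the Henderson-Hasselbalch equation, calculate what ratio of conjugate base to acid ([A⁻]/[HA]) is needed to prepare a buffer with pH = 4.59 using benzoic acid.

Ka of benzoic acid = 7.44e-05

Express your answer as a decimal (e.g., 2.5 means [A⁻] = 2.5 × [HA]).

pKa = -log(7.44e-05) = 4.1284. pH = pKa + log([A⁻]/[HA]), so log([A⁻]/[HA]) = pH − pKa = 4.59 − 4.1284 = 0.4616. [A⁻]/[HA] = 10^(0.4616) = 2.89

[A⁻]/[HA] = 2.89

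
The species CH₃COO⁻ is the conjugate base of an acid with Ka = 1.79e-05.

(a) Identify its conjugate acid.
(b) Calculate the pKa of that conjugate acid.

(a) The conjugate acid is formed by adding one H⁺ to CH₃COO⁻, giving CH₃COOH. (b) pKa = -log(Ka) = -log(1.79e-05) = 4.75.

Conjugate acid: CH₃COOH; pK_a = 4.75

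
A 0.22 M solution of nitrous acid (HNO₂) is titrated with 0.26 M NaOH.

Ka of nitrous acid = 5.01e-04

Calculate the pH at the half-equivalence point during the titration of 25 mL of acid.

At half-equivalence [HA] = [A⁻], so Henderson-Hasselbalch gives pH = pKa = -log(5.01e-04) = 3.30.

pH = pKa = 3.30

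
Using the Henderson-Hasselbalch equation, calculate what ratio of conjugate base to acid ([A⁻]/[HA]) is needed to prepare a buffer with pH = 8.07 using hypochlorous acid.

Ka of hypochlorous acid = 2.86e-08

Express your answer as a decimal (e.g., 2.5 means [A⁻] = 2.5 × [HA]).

pKa = -log(2.86e-08) = 7.5436. pH = pKa + log([A⁻]/[HA]), so log([A⁻]/[HA]) = pH − pKa = 8.07 − 7.5436 = 0.5264. [A⁻]/[HA] = 10^(0.5264) = 3.36

[A⁻]/[HA] = 3.36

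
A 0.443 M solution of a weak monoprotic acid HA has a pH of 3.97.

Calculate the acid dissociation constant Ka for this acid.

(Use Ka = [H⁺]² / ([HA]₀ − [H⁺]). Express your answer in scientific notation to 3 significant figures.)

[H⁺] = 10^(−pH) = 10^(−3.97) = 1.072e-04 M. For HA ⇌ H⁺ + A⁻, Ka = [H⁺][A⁻]/[HA] = [H⁺]² / ([HA]₀ − [H⁺]) = (1.072e-04)² / (0.443 − 1.072e-04) = 2.59e-08.

K_a = 2.59e-08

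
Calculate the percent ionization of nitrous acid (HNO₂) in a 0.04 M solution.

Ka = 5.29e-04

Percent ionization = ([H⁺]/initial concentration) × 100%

Using Ka equilibrium: x² + Ka×x - Ka×C = 0. Solving: [H⁺] = 4.3431e-03. Percent = (4.3431e-03/0.04) × 100

Percent ionization = 10.9%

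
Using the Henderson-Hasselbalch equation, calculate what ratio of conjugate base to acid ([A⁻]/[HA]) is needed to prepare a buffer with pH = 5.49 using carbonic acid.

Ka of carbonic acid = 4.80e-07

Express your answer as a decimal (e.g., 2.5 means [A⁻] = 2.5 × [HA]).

pKa = -log(4.80e-07) = 6.3188. pH = pKa + log([A⁻]/[HA]), so log([A⁻]/[HA]) = pH − pKa = 5.49 − 6.3188 = -0.8288. [A⁻]/[HA] = 10^(-0.8288) = 0.148

[A⁻]/[HA] = 0.148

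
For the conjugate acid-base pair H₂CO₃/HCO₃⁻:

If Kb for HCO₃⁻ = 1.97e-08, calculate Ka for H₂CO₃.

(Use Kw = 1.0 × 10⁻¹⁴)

For a conjugate pair Ka × Kb = Kw, so Ka = Kw/Kb = 1.0 × 10⁻¹⁴ / 1.97e-08 = 5.08e-07.

K_a = 5.08e-07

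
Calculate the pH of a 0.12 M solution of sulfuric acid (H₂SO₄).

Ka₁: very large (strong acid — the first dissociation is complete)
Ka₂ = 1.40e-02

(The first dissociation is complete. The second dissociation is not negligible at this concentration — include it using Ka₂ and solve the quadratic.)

First dissociation is complete: [H⁺]₀ = [HSO₄⁻]₀ = C = 0.12 M. Second dissociation HSO₄⁻ ⇌ H⁺ + SO₄²⁻: let x = [SO₄²⁻]. Ka₂ = (C + x)·x / (C − x) = 1.40e-02 → x² + (C + Ka₂)·x − Ka₂·C = 0 → x² + 0.13400·x − 1.680e-03 = 0. x = (−0.13400 + √(0.13400² + 4 × 1.680e-03)) / 2 = 1.1543e-02 M. [H⁺] = C + x = 0.12 + 1.1543e-02 = 1.3154e-01 M. pH = -log(1.3154e-01) = 0.88.

pH = 0.88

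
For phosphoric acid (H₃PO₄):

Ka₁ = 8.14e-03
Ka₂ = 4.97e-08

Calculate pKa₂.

pKa₂ = -log(Ka₂) = -log(4.97e-08) = 7.30.

pK_{a2} = 7.30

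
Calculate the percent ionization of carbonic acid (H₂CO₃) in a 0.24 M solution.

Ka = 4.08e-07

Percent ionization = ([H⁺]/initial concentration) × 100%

Using Ka equilibrium: x² + Ka×x - Ka×C = 0. Solving: [H⁺] = 3.1272e-04. Percent = (3.1272e-04/0.24) × 100

Percent ionization = 0.13%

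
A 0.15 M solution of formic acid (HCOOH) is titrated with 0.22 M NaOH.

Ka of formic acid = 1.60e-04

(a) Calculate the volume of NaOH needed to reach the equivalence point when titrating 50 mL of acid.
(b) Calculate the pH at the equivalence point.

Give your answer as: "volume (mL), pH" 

moles acid = 0.15 × 50/1000 = 0.0075 mol; V_base = moles/0.22 × 1000 = 34.1 mL. At equivalence only the conjugate base is present: [A⁻] = 0.0075/0.084 = 8.9189e-02 M. Kb = Kw/Ka = 6.25e-11; [OH⁻] = √(Kb × [A⁻]) = 2.3610e-06; pOH = 5.63; pH = 14 - pOH = 8.37.

V = 34.1 mL, pH = 8.37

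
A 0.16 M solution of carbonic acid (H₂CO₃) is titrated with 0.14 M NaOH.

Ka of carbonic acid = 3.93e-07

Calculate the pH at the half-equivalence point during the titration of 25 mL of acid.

At half-equivalence [HA] = [A⁻], so Henderson-Hasselbalch gives pH = pKa = -log(3.93e-07) = 6.41.

pH = pKa = 6.41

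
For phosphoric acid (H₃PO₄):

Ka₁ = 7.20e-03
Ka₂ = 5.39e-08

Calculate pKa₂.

pKa₂ = -log(Ka₂) = -log(5.39e-08) = 7.27.

pK_{a2} = 7.27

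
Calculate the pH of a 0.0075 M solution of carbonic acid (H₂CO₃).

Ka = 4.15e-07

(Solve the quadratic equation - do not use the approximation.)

x² + Ka×x - Ka×C = 0. Using quadratic formula: [H⁺] = 5.5583e-05

pH = 4.26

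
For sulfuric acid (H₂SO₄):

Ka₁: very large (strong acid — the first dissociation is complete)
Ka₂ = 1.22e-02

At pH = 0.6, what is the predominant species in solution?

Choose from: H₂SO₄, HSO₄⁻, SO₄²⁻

The first dissociation is complete, so H₂SO₄ itself is never the predominant species in water; pKa₂ = -log(1.22e-02) = 1.91. For a polyprotic acid the predominant species crosses at each pKa: below pKa_n the protonated form dominates, above it the deprotonated form does. At pH = 0.6, the predominant species is HSO₄⁻.

HSO₄⁻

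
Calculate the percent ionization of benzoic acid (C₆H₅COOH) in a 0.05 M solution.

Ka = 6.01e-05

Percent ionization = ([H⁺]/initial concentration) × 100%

Using Ka equilibrium: x² + Ka×x - Ka×C = 0. Solving: [H⁺] = 1.7037e-03. Percent = (1.7037e-03/0.05) × 100

Percent ionization = 3.41%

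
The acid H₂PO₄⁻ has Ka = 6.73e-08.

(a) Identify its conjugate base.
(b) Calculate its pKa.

(a) The conjugate base is formed by removing one H⁺ from H₂PO₄⁻, giving HPO₄²⁻. (b) pKa = -log(Ka) = -log(6.73e-08) = 7.17.

Conjugate base: HPO₄²⁻; pK_a = 7.17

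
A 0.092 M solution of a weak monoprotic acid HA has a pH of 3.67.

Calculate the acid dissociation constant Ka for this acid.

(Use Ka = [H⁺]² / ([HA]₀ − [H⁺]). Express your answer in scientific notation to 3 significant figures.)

[H⁺] = 10^(−pH) = 10^(−3.67) = 2.138e-04 M. For HA ⇌ H⁺ + A⁻, Ka = [H⁺][A⁻]/[HA] = [H⁺]² / ([HA]₀ − [H⁺]) = (2.138e-04)² / (0.092 − 2.138e-04) = 4.98e-07.

K_a = 4.98e-07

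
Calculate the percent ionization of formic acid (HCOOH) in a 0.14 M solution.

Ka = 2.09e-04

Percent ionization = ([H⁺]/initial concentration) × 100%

Using Ka equilibrium: x² + Ka×x - Ka×C = 0. Solving: [H⁺] = 5.3058e-03. Percent = (5.3058e-03/0.14) × 100

Percent ionization = 3.79%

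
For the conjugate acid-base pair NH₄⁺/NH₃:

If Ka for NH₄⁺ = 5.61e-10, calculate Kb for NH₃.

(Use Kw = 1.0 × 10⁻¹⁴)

For a conjugate pair Ka × Kb = Kw, so Kb = Kw/Ka = 1.0 × 10⁻¹⁴ / 5.61e-10 = 1.78e-05.

K_b = 1.78e-05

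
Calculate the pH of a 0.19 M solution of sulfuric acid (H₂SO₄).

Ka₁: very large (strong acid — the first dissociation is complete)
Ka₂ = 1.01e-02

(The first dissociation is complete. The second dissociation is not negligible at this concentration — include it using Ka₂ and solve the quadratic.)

First dissociation is complete: [H⁺]₀ = [HSO₄⁻]₀ = C = 0.19 M. Second dissociation HSO₄⁻ ⇌ H⁺ + SO₄²⁻: let x = [SO₄²⁻]. Ka₂ = (C + x)·x / (C − x) = 1.01e-02 → x² + (C + Ka₂)·x − Ka₂·C = 0 → x² + 0.20010·x − 1.919e-03 = 0. x = (−0.20010 + √(0.20010² + 4 × 1.919e-03)) / 2 = 9.1700e-03 M. [H⁺] = C + x = 0.19 + 9.1700e-03 = 1.9917e-01 M. pH = -log(1.9917e-01) = 0.70.

pH = 0.70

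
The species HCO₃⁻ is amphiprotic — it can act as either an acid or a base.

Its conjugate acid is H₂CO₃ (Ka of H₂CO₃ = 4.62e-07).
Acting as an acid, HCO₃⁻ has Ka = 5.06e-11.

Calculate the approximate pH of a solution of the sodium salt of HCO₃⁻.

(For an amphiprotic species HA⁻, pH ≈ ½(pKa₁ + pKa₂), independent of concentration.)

pKa₁ = -log(4.62e-07) = 6.34; pKa₂ = -log(5.06e-11) = 10.30. For an amphiprotic species, pH ≈ ½(pKa₁ + pKa₂) = ½(6.34 + 10.30) = 8.32.

pH = 8.32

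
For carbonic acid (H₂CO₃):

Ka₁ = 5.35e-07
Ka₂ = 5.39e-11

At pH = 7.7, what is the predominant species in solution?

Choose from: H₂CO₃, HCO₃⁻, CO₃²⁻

pKa₁ = 6.27, pKa₂ = 10.27. For a polyprotic acid the predominant species crosses at each pKa: below pKa_n the protonated form dominates, above it the deprotonated form does. At pH = 7.7, the predominant species is HCO₃⁻.

HCO₃⁻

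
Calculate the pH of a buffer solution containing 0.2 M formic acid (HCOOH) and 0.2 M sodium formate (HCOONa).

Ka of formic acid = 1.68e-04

pKa = -log(1.68e-04) = 3.77. pH = pKa + log([A⁻]/[HA]) = 3.77 + log(0.2/0.2)

pH = 3.77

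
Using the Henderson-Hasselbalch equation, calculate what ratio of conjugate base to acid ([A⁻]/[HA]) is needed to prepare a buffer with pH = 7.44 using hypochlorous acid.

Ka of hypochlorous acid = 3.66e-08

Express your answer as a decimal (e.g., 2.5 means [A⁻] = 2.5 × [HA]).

pKa = -log(3.66e-08) = 7.4365. pH = pKa + log([A⁻]/[HA]), so log([A⁻]/[HA]) = pH − pKa = 7.44 − 7.4365 = 0.0035. [A⁻]/[HA] = 10^(0.0035) = 1.01

[A⁻]/[HA] = 1.01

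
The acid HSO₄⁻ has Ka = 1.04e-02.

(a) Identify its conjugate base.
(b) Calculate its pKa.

(a) The conjugate base is formed by removing one H⁺ from HSO₄⁻, giving SO₄²⁻. (b) pKa = -log(Ka) = -log(1.04e-02) = 1.98.

Conjugate base: SO₄²⁻; pK_a = 1.98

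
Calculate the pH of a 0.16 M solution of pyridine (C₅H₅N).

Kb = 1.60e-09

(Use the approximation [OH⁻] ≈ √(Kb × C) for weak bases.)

[OH⁻] = √(Kb × C) = √(1.60e-09 × 0.16) = 1.6000e-05. pOH = 4.80, pH = 14 - pOH

pH = 9.20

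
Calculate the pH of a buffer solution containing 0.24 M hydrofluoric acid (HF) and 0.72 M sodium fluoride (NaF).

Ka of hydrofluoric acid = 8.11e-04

pKa = -log(8.11e-04) = 3.09. pH = pKa + log([A⁻]/[HA]) = 3.09 + log(0.72/0.24)

pH = 3.57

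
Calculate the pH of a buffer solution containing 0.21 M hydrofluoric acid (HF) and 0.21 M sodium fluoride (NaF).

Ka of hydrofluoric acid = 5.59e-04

pKa = -log(5.59e-04) = 3.25. pH = pKa + log([A⁻]/[HA]) = 3.25 + log(0.21/0.21)

pH = 3.25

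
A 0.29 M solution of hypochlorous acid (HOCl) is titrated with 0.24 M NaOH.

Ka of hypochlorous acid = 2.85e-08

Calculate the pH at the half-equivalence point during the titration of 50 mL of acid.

At half-equivalence [HA] = [A⁻], so Henderson-Hasselbalch gives pH = pKa = -log(2.85e-08) = 7.55.

pH = pKa = 7.55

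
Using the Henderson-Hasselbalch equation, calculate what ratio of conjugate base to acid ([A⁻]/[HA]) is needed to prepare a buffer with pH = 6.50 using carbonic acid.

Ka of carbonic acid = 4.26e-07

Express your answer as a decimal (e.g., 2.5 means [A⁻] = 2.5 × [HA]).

pKa = -log(4.26e-07) = 6.3706. pH = pKa + log([A⁻]/[HA]), so log([A⁻]/[HA]) = pH − pKa = 6.50 − 6.3706 = 0.1294. [A⁻]/[HA] = 10^(0.1294) = 1.35

[A⁻]/[HA] = 1.35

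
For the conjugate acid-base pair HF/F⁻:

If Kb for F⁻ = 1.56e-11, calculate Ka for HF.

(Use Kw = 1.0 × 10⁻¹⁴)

For a conjugate pair Ka × Kb = Kw, so Ka = Kw/Kb = 1.0 × 10⁻¹⁴ / 1.56e-11 = 6.41e-04.

K_a = 6.41e-04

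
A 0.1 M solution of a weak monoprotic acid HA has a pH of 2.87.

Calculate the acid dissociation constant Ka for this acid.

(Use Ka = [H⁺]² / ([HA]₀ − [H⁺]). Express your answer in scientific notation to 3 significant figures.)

[H⁺] = 10^(−pH) = 10^(−2.87) = 1.349e-03 M. For HA ⇌ H⁺ + A⁻, Ka = [H⁺][A⁻]/[HA] = [H⁺]² / ([HA]₀ − [H⁺]) = (1.349e-03)² / (0.1 − 1.349e-03) = 1.84e-05.

K_a = 1.84e-05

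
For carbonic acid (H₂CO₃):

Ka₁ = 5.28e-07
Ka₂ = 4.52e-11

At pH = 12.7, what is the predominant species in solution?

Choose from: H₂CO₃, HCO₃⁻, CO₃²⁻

pKa₁ = 6.28, pKa₂ = 10.34. For a polyprotic acid the predominant species crosses at each pKa: below pKa_n the protonated form dominates, above it the deprotonated form does. At pH = 12.7, the predominant species is CO₃²⁻.

CO₃²⁻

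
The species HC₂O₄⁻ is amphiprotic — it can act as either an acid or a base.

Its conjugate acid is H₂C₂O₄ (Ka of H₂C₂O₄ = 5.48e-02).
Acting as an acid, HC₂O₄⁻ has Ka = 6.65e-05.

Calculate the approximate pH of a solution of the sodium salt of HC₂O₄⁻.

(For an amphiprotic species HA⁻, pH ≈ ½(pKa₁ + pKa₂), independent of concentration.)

pKa₁ = -log(5.48e-02) = 1.26; pKa₂ = -log(6.65e-05) = 4.18. For an amphiprotic species, pH ≈ ½(pKa₁ + pKa₂) = ½(1.26 + 4.18) = 2.72.

pH = 2.72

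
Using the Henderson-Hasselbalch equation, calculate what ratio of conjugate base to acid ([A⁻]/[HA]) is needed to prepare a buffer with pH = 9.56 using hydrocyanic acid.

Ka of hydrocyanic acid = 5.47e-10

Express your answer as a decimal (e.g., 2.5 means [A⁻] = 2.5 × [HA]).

pKa = -log(5.47e-10) = 9.2620. pH = pKa + log([A⁻]/[HA]), so log([A⁻]/[HA]) = pH − pKa = 9.56 − 9.2620 = 0.2980. [A⁻]/[HA] = 10^(0.2980) = 1.99

[A⁻]/[HA] = 1.99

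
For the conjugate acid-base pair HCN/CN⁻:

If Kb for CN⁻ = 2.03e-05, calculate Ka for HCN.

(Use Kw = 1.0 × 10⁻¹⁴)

For a conjugate pair Ka × Kb = Kw, so Ka = Kw/Kb = 1.0 × 10⁻¹⁴ / 2.03e-05 = 4.93e-10.

K_a = 4.93e-10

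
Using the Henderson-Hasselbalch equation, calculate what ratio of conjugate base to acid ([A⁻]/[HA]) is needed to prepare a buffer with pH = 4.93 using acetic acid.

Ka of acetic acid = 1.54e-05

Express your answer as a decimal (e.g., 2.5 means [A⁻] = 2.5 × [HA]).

pKa = -log(1.54e-05) = 4.8125. pH = pKa + log([A⁻]/[HA]), so log([A⁻]/[HA]) = pH − pKa = 4.93 − 4.8125 = 0.1175. [A⁻]/[HA] = 10^(0.1175) = 1.31

[A⁻]/[HA] = 1.31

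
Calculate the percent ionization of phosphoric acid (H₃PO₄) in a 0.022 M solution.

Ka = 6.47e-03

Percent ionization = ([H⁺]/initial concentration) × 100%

Using Ka equilibrium: x² + Ka×x - Ka×C = 0. Solving: [H⁺] = 9.1264e-03. Percent = (9.1264e-03/0.022) × 100

Percent ionization = 41.5%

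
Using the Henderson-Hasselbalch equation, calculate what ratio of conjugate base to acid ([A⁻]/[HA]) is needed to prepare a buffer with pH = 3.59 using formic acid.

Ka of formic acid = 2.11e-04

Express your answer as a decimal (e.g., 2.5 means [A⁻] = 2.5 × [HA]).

pKa = -log(2.11e-04) = 3.6757. pH = pKa + log([A⁻]/[HA]), so log([A⁻]/[HA]) = pH − pKa = 3.59 − 3.6757 = -0.0857. [A⁻]/[HA] = 10^(-0.0857) = 0.821

[A⁻]/[HA] = 0.821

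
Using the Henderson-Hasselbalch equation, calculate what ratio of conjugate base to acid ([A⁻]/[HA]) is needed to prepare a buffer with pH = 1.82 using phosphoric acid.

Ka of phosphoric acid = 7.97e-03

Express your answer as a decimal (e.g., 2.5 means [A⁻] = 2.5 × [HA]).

pKa = -log(7.97e-03) = 2.0985. pH = pKa + log([A⁻]/[HA]), so log([A⁻]/[HA]) = pH − pKa = 1.82 − 2.0985 = -0.2785. [A⁻]/[HA] = 10^(-0.2785) = 0.527

[A⁻]/[HA] = 0.527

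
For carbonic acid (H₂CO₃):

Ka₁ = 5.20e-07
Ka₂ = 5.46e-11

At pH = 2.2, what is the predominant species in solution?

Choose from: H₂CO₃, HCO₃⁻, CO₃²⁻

pKa₁ = 6.28, pKa₂ = 10.26. For a polyprotic acid the predominant species crosses at each pKa: below pKa_n the protonated form dominates, above it the deprotonated form does. At pH = 2.2, the predominant species is H₂CO₃.

H₂CO₃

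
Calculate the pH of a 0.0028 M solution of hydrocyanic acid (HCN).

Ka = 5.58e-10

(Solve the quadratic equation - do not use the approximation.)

x² + Ka×x - Ka×C = 0. Using quadratic formula: [H⁺] = 1.2497e-06

pH = 5.90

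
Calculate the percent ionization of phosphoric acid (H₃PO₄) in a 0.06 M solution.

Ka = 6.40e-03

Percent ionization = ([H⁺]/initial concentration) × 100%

Using Ka equilibrium: x² + Ka×x - Ka×C = 0. Solving: [H⁺] = 1.6655e-02. Percent = (1.6655e-02/0.06) × 100

Percent ionization = 27.8%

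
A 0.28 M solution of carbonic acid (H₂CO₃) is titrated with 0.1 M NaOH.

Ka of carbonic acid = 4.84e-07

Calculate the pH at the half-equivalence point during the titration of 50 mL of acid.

At half-equivalence [HA] = [A⁻], so Henderson-Hasselbalch gives pH = pKa = -log(4.84e-07) = 6.32.

pH = pKa = 6.32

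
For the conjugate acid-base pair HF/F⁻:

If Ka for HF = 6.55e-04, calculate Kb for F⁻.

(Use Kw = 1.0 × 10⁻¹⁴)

For a conjugate pair Ka × Kb = Kw, so Kb = Kw/Ka = 1.0 × 10⁻¹⁴ / 6.55e-04 = 1.53e-11.

K_b = 1.53e-11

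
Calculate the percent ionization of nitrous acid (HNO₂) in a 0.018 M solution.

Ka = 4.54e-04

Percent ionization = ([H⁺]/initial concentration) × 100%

Using Ka equilibrium: x² + Ka×x - Ka×C = 0. Solving: [H⁺] = 2.6407e-03. Percent = (2.6407e-03/0.018) × 100

Percent ionization = 14.7%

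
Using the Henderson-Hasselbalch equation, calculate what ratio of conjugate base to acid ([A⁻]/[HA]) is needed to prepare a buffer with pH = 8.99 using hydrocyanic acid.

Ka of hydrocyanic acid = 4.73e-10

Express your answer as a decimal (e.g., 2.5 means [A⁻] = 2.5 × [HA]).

pKa = -log(4.73e-10) = 9.3251. pH = pKa + log([A⁻]/[HA]), so log([A⁻]/[HA]) = pH − pKa = 8.99 − 9.3251 = -0.3351. [A⁻]/[HA] = 10^(-0.3351) = 0.462

[A⁻]/[HA] = 0.462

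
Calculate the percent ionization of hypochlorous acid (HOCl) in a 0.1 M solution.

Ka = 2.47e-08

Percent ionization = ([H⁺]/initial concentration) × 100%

Using Ka equilibrium: x² + Ka×x - Ka×C = 0. Solving: [H⁺] = 4.9687e-05. Percent = (4.9687e-05/0.1) × 100

Percent ionization = 0.0497%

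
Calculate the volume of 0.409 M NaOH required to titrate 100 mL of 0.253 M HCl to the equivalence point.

At equivalence: moles acid = moles base. moles HCl = 0.253 × 100/1000 = 0.0253 mol. V_base = moles / 0.409 × 1000 = 61.9 mL.

V_{base} = 61.9 mL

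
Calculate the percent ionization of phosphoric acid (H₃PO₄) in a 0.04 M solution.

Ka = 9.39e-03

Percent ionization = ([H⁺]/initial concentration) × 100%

Using Ka equilibrium: x² + Ka×x - Ka×C = 0. Solving: [H⁺] = 1.5246e-02. Percent = (1.5246e-02/0.04) × 100

Percent ionization = 38.1%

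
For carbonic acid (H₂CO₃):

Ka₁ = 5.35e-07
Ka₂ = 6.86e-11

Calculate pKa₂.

pKa₂ = -log(Ka₂) = -log(6.86e-11) = 10.16.

pK_{a2} = 10.16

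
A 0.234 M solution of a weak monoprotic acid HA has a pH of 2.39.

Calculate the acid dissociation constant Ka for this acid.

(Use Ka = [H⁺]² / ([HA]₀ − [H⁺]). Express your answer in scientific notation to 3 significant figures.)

[H⁺] = 10^(−pH) = 10^(−2.39) = 4.074e-03 M. For HA ⇌ H⁺ + A⁻, Ka = [H⁺][A⁻]/[HA] = [H⁺]² / ([HA]₀ − [H⁺]) = (4.074e-03)² / (0.234 − 4.074e-03) = 7.22e-05.

K_a = 7.22e-05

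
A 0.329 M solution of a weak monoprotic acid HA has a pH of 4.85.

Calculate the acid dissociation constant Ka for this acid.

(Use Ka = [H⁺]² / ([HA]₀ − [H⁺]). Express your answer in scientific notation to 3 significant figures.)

[H⁺] = 10^(−pH) = 10^(−4.85) = 1.413e-05 M. For HA ⇌ H⁺ + A⁻, Ka = [H⁺][A⁻]/[HA] = [H⁺]² / ([HA]₀ − [H⁺]) = (1.413e-05)² / (0.329 − 1.413e-05) = 6.06e-10.

K_a = 6.06e-10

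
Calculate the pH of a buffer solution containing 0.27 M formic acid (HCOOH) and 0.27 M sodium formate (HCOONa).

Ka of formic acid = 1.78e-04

pKa = -log(1.78e-04) = 3.75. pH = pKa + log([A⁻]/[HA]) = 3.75 + log(0.27/0.27)

pH = 3.75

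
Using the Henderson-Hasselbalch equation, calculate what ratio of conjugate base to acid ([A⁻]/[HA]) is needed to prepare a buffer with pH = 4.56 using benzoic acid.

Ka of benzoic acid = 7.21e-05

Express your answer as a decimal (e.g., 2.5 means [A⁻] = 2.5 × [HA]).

pKa = -log(7.21e-05) = 4.1421. pH = pKa + log([A⁻]/[HA]), so log([A⁻]/[HA]) = pH − pKa = 4.56 − 4.1421 = 0.4179. [A⁻]/[HA] = 10^(0.4179) = 2.62

[A⁻]/[HA] = 2.62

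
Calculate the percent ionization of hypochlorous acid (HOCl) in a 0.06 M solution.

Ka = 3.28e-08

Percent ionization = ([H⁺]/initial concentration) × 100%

Using Ka equilibrium: x² + Ka×x - Ka×C = 0. Solving: [H⁺] = 4.4346e-05. Percent = (4.4346e-05/0.06) × 100

Percent ionization = 0.0739%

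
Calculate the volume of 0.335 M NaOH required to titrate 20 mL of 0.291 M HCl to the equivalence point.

At equivalence: moles acid = moles base. moles HCl = 0.291 × 20/1000 = 0.00582 mol. V_base = moles / 0.335 × 1000 = 17.4 mL.

V_{base} = 17.4 mL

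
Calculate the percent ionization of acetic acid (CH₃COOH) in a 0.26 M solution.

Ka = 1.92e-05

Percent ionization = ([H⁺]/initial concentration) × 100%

Using Ka equilibrium: x² + Ka×x - Ka×C = 0. Solving: [H⁺] = 2.2247e-03. Percent = (2.2247e-03/0.26) × 100

Percent ionization = 0.856%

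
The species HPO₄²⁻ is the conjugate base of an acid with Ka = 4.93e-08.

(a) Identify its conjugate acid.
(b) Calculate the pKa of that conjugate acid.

(a) The conjugate acid is formed by adding one H⁺ to HPO₄²⁻, giving H₂PO₄⁻. (b) pKa = -log(Ka) = -log(4.93e-08) = 7.31.

Conjugate acid: H₂PO₄⁻; pK_a = 7.31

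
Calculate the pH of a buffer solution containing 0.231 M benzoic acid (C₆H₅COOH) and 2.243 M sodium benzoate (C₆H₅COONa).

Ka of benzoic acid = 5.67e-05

pKa = -log(5.67e-05) = 4.25. pH = pKa + log([A⁻]/[HA]) = 4.25 + log(2.243/0.231)

pH = 5.23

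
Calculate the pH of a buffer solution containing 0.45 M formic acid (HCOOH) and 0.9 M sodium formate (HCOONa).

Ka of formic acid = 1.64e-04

pKa = -log(1.64e-04) = 3.79. pH = pKa + log([A⁻]/[HA]) = 3.79 + log(0.9/0.45)

pH = 4.09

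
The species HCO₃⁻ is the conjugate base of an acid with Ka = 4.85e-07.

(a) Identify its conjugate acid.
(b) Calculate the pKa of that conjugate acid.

(a) The conjugate acid is formed by adding one H⁺ to HCO₃⁻, giving H₂CO₃. (b) pKa = -log(Ka) = -log(4.85e-07) = 6.31.

Conjugate acid: H₂CO₃; pK_a = 6.31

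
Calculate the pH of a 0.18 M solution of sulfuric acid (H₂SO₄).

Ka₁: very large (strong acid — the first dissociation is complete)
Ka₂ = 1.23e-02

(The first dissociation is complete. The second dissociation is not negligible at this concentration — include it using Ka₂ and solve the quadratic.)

First dissociation is complete: [H⁺]₀ = [HSO₄⁻]₀ = C = 0.18 M. Second dissociation HSO₄⁻ ⇌ H⁺ + SO₄²⁻: let x = [SO₄²⁻]. Ka₂ = (C + x)·x / (C − x) = 1.23e-02 → x² + (C + Ka₂)·x − Ka₂·C = 0 → x² + 0.19230·x − 2.214e-03 = 0. x = (−0.19230 + √(0.19230² + 4 × 2.214e-03)) / 2 = 1.0896e-02 M. [H⁺] = C + x = 0.18 + 1.0896e-02 = 1.9090e-01 M. pH = -log(1.9090e-01) = 0.72.

pH = 0.72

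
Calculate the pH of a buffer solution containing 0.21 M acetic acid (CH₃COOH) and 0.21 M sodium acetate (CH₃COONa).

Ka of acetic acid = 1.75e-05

pKa = -log(1.75e-05) = 4.76. pH = pKa + log([A⁻]/[HA]) = 4.76 + log(0.21/0.21)

pH = 4.76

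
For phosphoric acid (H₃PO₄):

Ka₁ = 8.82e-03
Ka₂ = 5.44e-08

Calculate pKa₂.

pKa₂ = -log(Ka₂) = -log(5.44e-08) = 7.26.

pK_{a2} = 7.26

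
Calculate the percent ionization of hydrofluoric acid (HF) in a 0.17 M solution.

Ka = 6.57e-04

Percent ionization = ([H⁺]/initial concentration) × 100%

Using Ka equilibrium: x² + Ka×x - Ka×C = 0. Solving: [H⁺] = 1.0245e-02. Percent = (1.0245e-02/0.17) × 100

Percent ionization = 6.03%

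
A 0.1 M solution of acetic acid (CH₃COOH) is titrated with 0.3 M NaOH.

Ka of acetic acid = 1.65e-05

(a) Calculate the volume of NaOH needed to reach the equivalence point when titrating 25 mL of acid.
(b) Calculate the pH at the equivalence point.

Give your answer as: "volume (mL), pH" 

moles acid = 0.1 × 25/1000 = 0.0025 mol; V_base = moles/0.3 × 1000 = 8.3 mL. At equivalence only the conjugate base is present: [A⁻] = 0.0025/0.033 = 7.5000e-02 M. Kb = Kw/Ka = 6.06e-10; [OH⁻] = √(Kb × [A⁻]) = 6.7420e-06; pOH = 5.17; pH = 14 - pOH = 8.83.

V = 8.3 mL, pH = 8.83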